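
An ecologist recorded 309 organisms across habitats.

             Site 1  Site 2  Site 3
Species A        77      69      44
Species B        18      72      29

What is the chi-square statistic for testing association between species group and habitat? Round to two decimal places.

Row totals: 190, 119. Column totals: 95, 141, 73. Grand total N = 309.
Expected counts (row total × column total / N):
  Species A, Site 1: 190×95/309 = 58.414
  Species A, Site 2: 190×141/309 = 86.699
  Species A, Site 3: 190×73/309 = 44.887
  Species B, Site 1: 119×95/309 = 36.586
  Species B, Site 2: 119×141/309 = 54.301
  Species B, Site 3: 119×73/309 = 28.113
Contributions (O − E)²/E:
  (77 − 58.414)²/58.414 = 5.9136
  (69 − 86.699)²/86.699 = 3.6131
  (44 − 44.887)²/44.887 = 0.0175
  (18 − 36.586)²/36.586 = 9.4418
  (72 − 54.301)²/54.301 = 5.7689
  (29 − 28.113)²/28.113 = 0.0280
χ² = 5.9136 + 3.6131 + 0.0175 + 9.4418 + 5.7689 + 0.0280 = 24.78

24.78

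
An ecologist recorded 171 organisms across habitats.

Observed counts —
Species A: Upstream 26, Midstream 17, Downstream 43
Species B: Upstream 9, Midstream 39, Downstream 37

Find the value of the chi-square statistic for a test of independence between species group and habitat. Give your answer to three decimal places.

Row totals: 86, 85. Column totals: 35, 56, 80. Grand total N = 171.
Expected counts (row total × column total / N):
  Species A, Upstream: 86×35/171 = 17.6023
  Species A, Midstream: 86×56/171 = 28.1637
  Species A, Downstream: 86×80/171 = 40.2339
  Species B, Upstream: 85×35/171 = 17.3977
  Species B, Midstream: 85×56/171 = 27.8363
  Species B, Downstream: 85×80/171 = 39.7661
Contributions (O − E)²/E:
  (26 − 17.6023)²/17.6023 = 4.0064
  (17 − 28.1637)²/28.1637 = 4.4251
  (43 − 40.2339)²/40.2339 = 0.1902
  (9 − 17.3977)²/17.3977 = 4.0535
  (39 − 27.8363)²/27.8363 = 4.4772
  (37 − 39.7661)²/39.7661 = 0.1924
χ² = 4.0064 + 4.4251 + 0.1902 + 4.0535 + 4.4772 + 0.1924 = 17.345

17.345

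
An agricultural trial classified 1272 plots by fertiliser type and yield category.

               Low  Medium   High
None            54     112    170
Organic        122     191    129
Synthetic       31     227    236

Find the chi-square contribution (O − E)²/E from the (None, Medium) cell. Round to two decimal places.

Row total (None) = 336; column total (Medium) = 530; N = 1272.
Expected count E = 336 × 530 / 1272 = 140.0000.
Contribution = (O − E)²/E = (112 − 140.0000)² / 140.0000 = 5.60.

5.60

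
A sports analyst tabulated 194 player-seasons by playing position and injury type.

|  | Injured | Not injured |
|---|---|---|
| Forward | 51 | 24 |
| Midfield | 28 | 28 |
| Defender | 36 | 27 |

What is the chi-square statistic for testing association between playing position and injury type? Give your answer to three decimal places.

4.480

Row totals: 75, 56, 63. Column totals: 115, 79. Grand total N = 194.
Expected counts (row total × column total / N):
  Forward, Injured: 75×115/194 = 44.4588
  Forward, Not injured: 75×79/194 = 30.5412
  Midfield, Injured: 56×115/194 = 33.1959
  Midfield, Not injured: 56×79/194 = 22.8041
  Defender, Injured: 63×115/194 = 37.3454
  Defender, Not injured: 63×79/194 = 25.6546
Contributions (O − E)²/E:
  (51 − 44.4588)²/44.4588 = 0.9624
  (24 − 30.5412)²/30.5412 = 1.4010
  (28 − 33.1959)²/33.1959 = 0.8133
  (28 − 22.8041)²/22.8041 = 1.1839
  (36 − 37.3454)²/37.3454 = 0.0485
  (27 − 25.6546)²/25.6546 = 0.0706
χ² = 0.9624 + 1.4010 + 0.8133 + 1.1839 + 0.0485 + 0.0706 = 4.480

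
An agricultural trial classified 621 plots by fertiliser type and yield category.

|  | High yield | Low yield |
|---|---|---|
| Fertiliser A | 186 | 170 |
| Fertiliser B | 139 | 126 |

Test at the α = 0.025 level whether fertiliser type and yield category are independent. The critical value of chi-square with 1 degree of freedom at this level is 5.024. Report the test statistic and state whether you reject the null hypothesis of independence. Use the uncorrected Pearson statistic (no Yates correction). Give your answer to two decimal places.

0.00; fail to reject H₀

Row totals: 356, 265. Column totals: 325, 296. Grand total N = 621.
Expected counts (row total × column total / N):
  Fertiliser A, High yield: 356×325/621 = 186.312
  Fertiliser A, Low yield: 356×296/621 = 169.688
  Fertiliser B, High yield: 265×325/621 = 138.688
  Fertiliser B, Low yield: 265×296/621 = 126.312
Contributions (O − E)²/E:
  (186 − 186.312)²/186.312 = 0.0005
  (170 − 169.688)²/169.688 = 0.0006
  (139 − 138.688)²/138.688 = 0.0007
  (126 − 126.312)²/126.312 = 0.0008
χ² = 0.0005 + 0.0006 + 0.0007 + 0.0008 = 0.00
df = (2−1)(2−1) = 1. Since 0.00 < 5.024, fail to reject the null hypothesis of independence at α = 0.025.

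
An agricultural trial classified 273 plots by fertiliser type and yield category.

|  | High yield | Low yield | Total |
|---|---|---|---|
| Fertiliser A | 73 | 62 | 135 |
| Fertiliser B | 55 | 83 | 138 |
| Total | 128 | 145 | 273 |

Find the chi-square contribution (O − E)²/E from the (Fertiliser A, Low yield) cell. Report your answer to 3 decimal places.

Row total (Fertiliser A) = 135; column total (Low yield) = 145; N = 273.
Expected count E = 135 × 145 / 273 = 71.7033.
Contribution = (O − E)²/E = (62 − 71.7033)² / 71.7033 = 1.313.

1.313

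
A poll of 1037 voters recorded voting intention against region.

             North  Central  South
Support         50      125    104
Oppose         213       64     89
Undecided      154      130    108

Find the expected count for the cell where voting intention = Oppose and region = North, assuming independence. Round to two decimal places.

147.18

Row total (Oppose) = 366; column total (North) = 417; grand total N = 1037.
Expected count = (row total × column total) / N = 366 × 417 / 1037 = 147.18.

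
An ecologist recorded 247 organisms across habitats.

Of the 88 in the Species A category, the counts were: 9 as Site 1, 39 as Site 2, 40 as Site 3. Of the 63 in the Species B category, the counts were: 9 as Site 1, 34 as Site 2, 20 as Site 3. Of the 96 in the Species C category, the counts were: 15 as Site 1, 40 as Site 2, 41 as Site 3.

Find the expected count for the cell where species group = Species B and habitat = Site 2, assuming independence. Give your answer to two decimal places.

Row total (Species B) = 63; column total (Site 2) = 113; grand total N = 247.
Expected count = (row total × column total) / N = 63 × 113 / 247 = 28.82.

28.82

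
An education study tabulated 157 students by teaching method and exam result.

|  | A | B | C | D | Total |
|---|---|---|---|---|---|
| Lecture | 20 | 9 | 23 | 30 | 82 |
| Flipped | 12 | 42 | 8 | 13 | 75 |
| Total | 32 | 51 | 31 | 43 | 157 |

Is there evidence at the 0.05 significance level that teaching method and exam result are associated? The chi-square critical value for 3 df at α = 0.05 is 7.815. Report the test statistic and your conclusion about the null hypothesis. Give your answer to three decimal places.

37.094; reject H₀

Grand total N = 157.
Expected counts (row total × column total / N):
  Lecture, A: 82×32/157 = 16.71338
  Lecture, B: 82×51/157 = 26.63694
  Lecture, C: 82×31/157 = 16.19108
  Lecture, D: 82×43/157 = 22.45860
  Flipped, A: 75×32/157 = 15.28662
  Flipped, B: 75×51/157 = 24.36306
  Flipped, C: 75×31/157 = 14.80892
  Flipped, D: 75×43/157 = 20.54140
Contributions (O − E)²/E:
  (20 − 16.71338)²/16.71338 = 0.6463
  (9 − 26.63694)²/26.63694 = 11.6778
  (23 − 16.19108)²/16.19108 = 2.8634
  (30 − 22.45860)²/22.45860 = 2.5323
  (12 − 15.28662)²/15.28662 = 0.7066
  (42 − 24.36306)²/24.36306 = 12.7678
  (8 − 14.80892)²/14.80892 = 3.1306
  (13 − 20.54140)²/20.54140 = 2.7687
χ² = 0.6463 + 11.6778 + 2.8634 + 2.5323 + 0.7066 + 12.7678 + 3.1306 + 2.7687 = 37.094
df = (2−1)(4−1) = 3. Since 37.094 > 7.815, reject the null hypothesis of independence at α = 0.05.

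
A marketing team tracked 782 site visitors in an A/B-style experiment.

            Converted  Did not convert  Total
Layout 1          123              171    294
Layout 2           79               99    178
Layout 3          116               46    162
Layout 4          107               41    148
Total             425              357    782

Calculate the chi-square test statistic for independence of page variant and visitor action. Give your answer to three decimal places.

Grand total N = 782.
Expected counts (row total × column total / N):
  Layout 1, Converted: 294×425/782 = 159.7826
  Layout 1, Did not convert: 294×357/782 = 134.2174
  Layout 2, Converted: 178×425/782 = 96.7391
  Layout 2, Did not convert: 178×357/782 = 81.2609
  Layout 3, Converted: 162×425/782 = 88.0435
  Layout 3, Did not convert: 162×357/782 = 73.9565
  Layout 4, Converted: 148×425/782 = 80.4348
  Layout 4, Did not convert: 148×357/782 = 67.5652
Contributions (O − E)²/E:
  (123 − 159.7826)²/159.7826 = 8.4675
  (171 − 134.2174)²/134.2174 = 10.0804
  (79 − 96.7391)²/96.7391 = 3.2528
  (99 − 81.2609)²/81.2609 = 3.8724
  (116 − 88.0435)²/88.0435 = 8.8770
  (46 − 73.9565)²/73.9565 = 10.5679
  (107 − 80.4348)²/80.4348 = 8.7737
  (41 − 67.5652)²/67.5652 = 10.4449
χ² = 8.4675 + 10.0804 + 3.2528 + 3.8724 + 8.8770 + 10.5679 + 8.7737 + 10.4449 = 64.337

64.337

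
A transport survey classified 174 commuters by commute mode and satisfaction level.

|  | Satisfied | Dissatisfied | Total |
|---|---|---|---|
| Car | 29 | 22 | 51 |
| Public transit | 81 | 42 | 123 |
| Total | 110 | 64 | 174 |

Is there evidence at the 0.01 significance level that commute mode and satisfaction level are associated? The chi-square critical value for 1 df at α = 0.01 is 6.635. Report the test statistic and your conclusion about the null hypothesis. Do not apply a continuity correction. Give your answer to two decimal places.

Grand total N = 174.
Expected counts (row total × column total / N):
  Car, Satisfied: 51×110/174 = 32.241
  Car, Dissatisfied: 51×64/174 = 18.759
  Public transit, Satisfied: 123×110/174 = 77.759
  Public transit, Dissatisfied: 123×64/174 = 45.241
Contributions (O − E)²/E:
  (29 − 32.241)²/32.241 = 0.3258
  (22 − 18.759)²/18.759 = 0.5599
  (81 − 77.759)²/77.759 = 0.1351
  (42 − 45.241)²/45.241 = 0.2322
χ² = 0.3258 + 0.5599 + 0.1351 + 0.2322 = 1.25
df = (2−1)(2−1) = 1. Since 1.25 < 6.635, fail to reject the null hypothesis of independence at α = 0.01.

1.25; fail to reject H₀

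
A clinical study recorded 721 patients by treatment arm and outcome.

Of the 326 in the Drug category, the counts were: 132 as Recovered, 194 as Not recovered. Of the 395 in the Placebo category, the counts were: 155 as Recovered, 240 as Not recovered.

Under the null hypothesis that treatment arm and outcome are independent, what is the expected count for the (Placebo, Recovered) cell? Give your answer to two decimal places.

Row total (Placebo) = 395; column total (Recovered) = 287; grand total N = 721.
Expected count = (row total × column total) / N = 395 × 287 / 721 = 157.23.

157.23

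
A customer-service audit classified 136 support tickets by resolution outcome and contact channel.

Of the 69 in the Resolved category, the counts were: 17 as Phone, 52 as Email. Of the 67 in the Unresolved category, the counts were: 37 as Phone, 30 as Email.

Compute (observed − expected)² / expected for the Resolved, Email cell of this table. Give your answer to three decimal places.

Row total (Resolved) = 69; column total (Email) = 82; N = 136.
Expected count E = 69 × 82 / 136 = 41.60294.
Contribution = (O − E)²/E = (52 − 41.60294)² / 41.60294 = 2.598.

2.598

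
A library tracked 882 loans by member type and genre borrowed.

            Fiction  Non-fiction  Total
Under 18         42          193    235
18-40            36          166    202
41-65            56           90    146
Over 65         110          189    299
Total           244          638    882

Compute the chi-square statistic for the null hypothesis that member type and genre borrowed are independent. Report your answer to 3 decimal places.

Grand total N = 882.
Expected counts (row total × column total / N):
  Under 18, Fiction: 235×244/882 = 65.0113
  Under 18, Non-fiction: 235×638/882 = 169.9887
  18-40, Fiction: 202×244/882 = 55.8821
  18-40, Non-fiction: 202×638/882 = 146.1179
  41-65, Fiction: 146×244/882 = 40.3900
  41-65, Non-fiction: 146×638/882 = 105.6100
  Over 65, Fiction: 299×244/882 = 82.7166
  Over 65, Non-fiction: 299×638/882 = 216.2834
Contributions (O − E)²/E:
  (42 − 65.0113)²/65.0113 = 8.1450
  (193 − 169.9887)²/169.9887 = 3.1150
  (36 − 55.8821)²/55.8821 = 7.0738
  (166 − 146.1179)²/146.1179 = 2.7053
  (56 − 40.3900)²/40.3900 = 6.0330
  (90 − 105.6100)²/105.6100 = 2.3073
  (110 − 82.7166)²/82.7166 = 8.9992
  (189 − 216.2834)²/216.2834 = 3.4417
χ² = 8.1450 + 3.1150 + 7.0738 + 2.7053 + 6.0330 + 2.3073 + 8.9992 + 3.4417 = 41.820

41.820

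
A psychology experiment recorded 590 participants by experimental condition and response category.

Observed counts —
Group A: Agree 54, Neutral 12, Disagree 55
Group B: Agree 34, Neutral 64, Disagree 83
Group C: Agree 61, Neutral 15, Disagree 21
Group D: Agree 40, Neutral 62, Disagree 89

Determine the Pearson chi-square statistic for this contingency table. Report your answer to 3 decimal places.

Row totals: 121, 181, 97, 191. Column totals: 189, 153, 248. Grand total N = 590.
Expected counts (row total × column total / N):
  Group A, Agree: 121×189/590 = 38.7610
  Group A, Neutral: 121×153/590 = 31.3780
  Group A, Disagree: 121×248/590 = 50.8610
  Group B, Agree: 181×189/590 = 57.9814
  Group B, Neutral: 181×153/590 = 46.9373
  Group B, Disagree: 181×248/590 = 76.0814
  Group C, Agree: 97×189/590 = 31.0729
  Group C, Neutral: 97×153/590 = 25.1542
  Group C, Disagree: 97×248/590 = 40.7729
  Group D, Agree: 191×189/590 = 61.1847
  Group D, Neutral: 191×153/590 = 49.5305
  Group D, Disagree: 191×248/590 = 80.2847
Contributions (O − E)²/E:
  (54 − 38.7610)²/38.7610 = 5.9913
  (12 − 31.3780)²/31.3780 = 11.9672
  (55 − 50.8610)²/50.8610 = 0.3368
  (34 − 57.9814)²/57.9814 = 9.9188
  (64 − 46.9373)²/46.9373 = 6.2027
  (83 − 76.0814)²/76.0814 = 0.6292
  (61 − 31.0729)²/31.0729 = 28.8236
  (15 − 25.1542)²/25.1542 = 4.0990
  (21 − 40.7729)²/40.7729 = 9.5889
  (40 − 61.1847)²/61.1847 = 7.3350
  (62 − 49.5305)²/49.5305 = 3.1392
  (89 − 80.2847)²/80.2847 = 0.9461
χ² = 5.9913 + 11.9672 + 0.3368 + 9.9188 + 6.2027 + 0.6292 + 28.8236 + 4.0990 + 9.5889 + 7.3350 + 3.1392 + 0.9461 = 88.978

88.978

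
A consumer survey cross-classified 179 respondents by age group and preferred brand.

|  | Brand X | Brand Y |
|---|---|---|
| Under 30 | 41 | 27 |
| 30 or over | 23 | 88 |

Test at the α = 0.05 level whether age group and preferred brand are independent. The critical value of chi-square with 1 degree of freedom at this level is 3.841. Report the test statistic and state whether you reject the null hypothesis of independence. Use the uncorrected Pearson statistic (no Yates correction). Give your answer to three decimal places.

Row totals: 68, 111. Column totals: 64, 115. Grand total N = 179.
Expected counts (row total × column total / N):
  Under 30, Brand X: 68×64/179 = 24.31285
  Under 30, Brand Y: 68×115/179 = 43.68715
  30 or over, Brand X: 111×64/179 = 39.68715
  30 or over, Brand Y: 111×115/179 = 71.31285
Contributions (O − E)²/E:
  (41 − 24.31285)²/24.31285 = 11.4532
  (27 − 43.68715)²/43.68715 = 6.3740
  (23 − 39.68715)²/39.68715 = 7.0164
  (88 − 71.31285)²/71.31285 = 3.9048
χ² = 11.4532 + 6.3740 + 7.0164 + 3.9048 = 28.748
df = (2−1)(2−1) = 1. Since 28.748 > 3.841, reject the null hypothesis of independence at α = 0.05.

28.748; reject H₀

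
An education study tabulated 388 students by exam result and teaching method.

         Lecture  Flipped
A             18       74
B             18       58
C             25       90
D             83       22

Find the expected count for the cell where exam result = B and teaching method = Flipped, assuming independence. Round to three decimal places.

47.794

Row total (B) = 76; column total (Flipped) = 244; grand total N = 388.
Expected count = (row total × column total) / N = 76 × 244 / 388 = 47.794.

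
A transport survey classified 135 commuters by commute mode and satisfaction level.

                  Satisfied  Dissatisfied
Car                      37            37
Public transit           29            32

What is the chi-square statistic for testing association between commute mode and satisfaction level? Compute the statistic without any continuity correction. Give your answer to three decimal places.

Row totals: 74, 61. Column totals: 66, 69. Grand total N = 135.
Expected counts (row total × column total / N):
  Car, Satisfied: 74×66/135 = 36.1778
  Car, Dissatisfied: 74×69/135 = 37.8222
  Public transit, Satisfied: 61×66/135 = 29.8222
  Public transit, Dissatisfied: 61×69/135 = 31.1778
Contributions (O − E)²/E:
  (37 − 36.1778)²/36.1778 = 0.0187
  (37 − 37.8222)²/37.8222 = 0.0179
  (29 − 29.8222)²/29.8222 = 0.0227
  (32 − 31.1778)²/31.1778 = 0.0217
χ² = 0.0187 + 0.0179 + 0.0227 + 0.0217 = 0.081

0.081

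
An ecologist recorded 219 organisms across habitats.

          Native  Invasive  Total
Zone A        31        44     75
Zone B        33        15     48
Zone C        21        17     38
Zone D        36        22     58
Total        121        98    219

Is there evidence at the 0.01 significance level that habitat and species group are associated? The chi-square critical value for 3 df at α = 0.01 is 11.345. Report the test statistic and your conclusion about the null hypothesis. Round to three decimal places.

10.504; fail to reject H₀

Grand total N = 219.
Expected counts (row total × column total / N):
  Zone A, Native: 75×121/219 = 41.4384
  Zone A, Invasive: 75×98/219 = 33.5616
  Zone B, Native: 48×121/219 = 26.5205
  Zone B, Invasive: 48×98/219 = 21.4795
  Zone C, Native: 38×121/219 = 20.9954
  Zone C, Invasive: 38×98/219 = 17.0046
  Zone D, Native: 58×121/219 = 32.0457
  Zone D, Invasive: 58×98/219 = 25.9543
Contributions (O − E)²/E:
  (31 − 41.4384)²/41.4384 = 2.6294
  (44 − 33.5616)²/33.5616 = 3.2466
  (33 − 26.5205)²/26.5205 = 1.5831
  (15 − 21.4795)²/21.4795 = 1.9546
  (21 − 20.9954)²/20.9954 = 0.0000
  (17 − 17.0046)²/17.0046 = 0.0000
  (36 − 32.0457)²/32.0457 = 0.4879
  (22 − 25.9543)²/25.9543 = 0.6025
χ² = 2.6294 + 3.2466 + 1.5831 + 1.9546 + 0.0000 + 0.0000 + 0.4879 + 0.6025 = 10.504
df = (4−1)(2−1) = 3. Since 10.504 < 11.345, fail to reject the null hypothesis of independence at α = 0.01.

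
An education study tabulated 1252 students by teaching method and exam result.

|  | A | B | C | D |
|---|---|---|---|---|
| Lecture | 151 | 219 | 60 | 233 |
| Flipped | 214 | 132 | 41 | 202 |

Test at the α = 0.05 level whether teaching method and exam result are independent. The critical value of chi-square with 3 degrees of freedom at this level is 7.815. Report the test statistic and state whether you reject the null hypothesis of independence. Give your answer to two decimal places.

33.97; reject H₀

Row totals: 663, 589. Column totals: 365, 351, 101, 435. Grand total N = 1252.
Expected counts (row total × column total / N):
  Lecture, A: 663×365/1252 = 193.287
  Lecture, B: 663×351/1252 = 185.873
  Lecture, C: 663×101/1252 = 53.485
  Lecture, D: 663×435/1252 = 230.355
  Flipped, A: 589×365/1252 = 171.713
  Flipped, B: 589×351/1252 = 165.127
  Flipped, C: 589×101/1252 = 47.515
  Flipped, D: 589×435/1252 = 204.645
Contributions (O − E)²/E:
  (151 − 193.287)²/193.287 = 9.2515
  (219 − 185.873)²/185.873 = 5.9040
  (60 − 53.485)²/53.485 = 0.7936
  (233 − 230.355)²/230.355 = 0.0304
  (214 − 171.713)²/171.713 = 10.4138
  (132 − 165.127)²/165.127 = 6.6458
  (41 − 47.515)²/47.515 = 0.8933
  (202 − 204.645)²/204.645 = 0.0342
χ² = 9.2515 + 5.9040 + 0.7936 + 0.0304 + 10.4138 + 6.6458 + 0.8933 + 0.0342 = 33.97
df = (2−1)(4−1) = 3. Since 33.97 > 7.815, reject the null hypothesis of independence at α = 0.05.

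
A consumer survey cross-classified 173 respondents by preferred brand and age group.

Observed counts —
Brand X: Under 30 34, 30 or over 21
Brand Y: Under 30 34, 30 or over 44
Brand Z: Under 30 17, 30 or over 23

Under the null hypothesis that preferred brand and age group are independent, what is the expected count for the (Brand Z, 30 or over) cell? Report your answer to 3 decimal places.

Row total (Brand Z) = 40; column total (30 or over) = 88; grand total N = 173.
Expected count = (row total × column total) / N = 40 × 88 / 173 = 20.347.

20.347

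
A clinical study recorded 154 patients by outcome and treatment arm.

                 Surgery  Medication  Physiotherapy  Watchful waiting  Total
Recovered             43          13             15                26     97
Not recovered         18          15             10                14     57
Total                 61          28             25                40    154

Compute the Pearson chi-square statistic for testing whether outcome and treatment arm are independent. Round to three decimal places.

4.932

Grand total N = 154.
Expected counts (row total × column total / N):
  Recovered, Surgery: 97×61/154 = 38.4221
  Recovered, Medication: 97×28/154 = 17.6364
  Recovered, Physiotherapy: 97×25/154 = 15.7468
  Recovered, Watchful waiting: 97×40/154 = 25.1948
  Not recovered, Surgery: 57×61/154 = 22.5779
  Not recovered, Medication: 57×28/154 = 10.3636
  Not recovered, Physiotherapy: 57×25/154 = 9.2532
  Not recovered, Watchful waiting: 57×40/154 = 14.8052
Contributions (O − E)²/E:
  (43 − 38.4221)²/38.4221 = 0.5454
  (13 − 17.6364)²/17.6364 = 1.2189
  (15 − 15.7468)²/15.7468 = 0.0354
  (26 − 25.1948)²/25.1948 = 0.0257
  (18 − 22.5779)²/22.5779 = 0.9282
  (15 − 10.3636)²/10.3636 = 2.0742
  (10 − 9.2532)²/9.2532 = 0.0603
  (14 − 14.8052)²/14.8052 = 0.0438
χ² = 0.5454 + 1.2189 + 0.0354 + 0.0257 + 0.9282 + 2.0742 + 0.0603 + 0.0438 = 4.932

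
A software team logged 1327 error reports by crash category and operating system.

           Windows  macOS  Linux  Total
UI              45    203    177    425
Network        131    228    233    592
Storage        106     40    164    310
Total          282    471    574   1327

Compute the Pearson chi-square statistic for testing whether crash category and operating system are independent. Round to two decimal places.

Grand total N = 1327.
Expected counts (row total × column total / N):
  UI, Windows: 425×282/1327 = 90.317
  UI, macOS: 425×471/1327 = 150.848
  UI, Linux: 425×574/1327 = 183.836
  Network, Windows: 592×282/1327 = 125.806
  Network, macOS: 592×471/1327 = 210.122
  Network, Linux: 592×574/1327 = 256.072
  Storage, Windows: 310×282/1327 = 65.878
  Storage, macOS: 310×471/1327 = 110.030
  Storage, Linux: 310×574/1327 = 134.092
Contributions (O − E)²/E:
  (45 − 90.317)²/90.317 = 22.7380
  (203 − 150.848)²/150.848 = 18.0303
  (177 − 183.836)²/183.836 = 0.2542
  (131 − 125.806)²/125.806 = 0.2144
  (228 − 210.122)²/210.122 = 1.5211
  (233 − 256.072)²/256.072 = 2.0788
  (106 − 65.878)²/65.878 = 24.4357
  (40 − 110.030)²/110.030 = 44.5715
  (164 − 134.092)²/134.092 = 6.6707
χ² = 22.7380 + 18.0303 + 0.2542 + 0.2144 + 1.5211 + 2.0788 + 24.4357 + 44.5715 + 6.6707 = 120.51

120.51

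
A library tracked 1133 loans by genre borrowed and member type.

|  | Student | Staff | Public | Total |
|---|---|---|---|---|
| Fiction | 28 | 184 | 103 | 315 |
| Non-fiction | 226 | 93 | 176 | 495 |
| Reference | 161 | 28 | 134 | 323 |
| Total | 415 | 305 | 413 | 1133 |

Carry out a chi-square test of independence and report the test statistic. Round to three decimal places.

264.349

Grand total N = 1133.
Expected counts (row total × column total / N):
  Fiction, Student: 315×415/1133 = 115.3795
  Fiction, Staff: 315×305/1133 = 84.7970
  Fiction, Public: 315×413/1133 = 114.8235
  Non-fiction, Student: 495×415/1133 = 181.3107
  Non-fiction, Staff: 495×305/1133 = 133.2524
  Non-fiction, Public: 495×413/1133 = 180.4369
  Reference, Student: 323×415/1133 = 118.3098
  Reference, Staff: 323×305/1133 = 86.9506
  Reference, Public: 323×413/1133 = 117.7396
Contributions (O − E)²/E:
  (28 − 115.3795)²/115.3795 = 66.1745
  (184 − 84.7970)²/84.7970 = 116.0564
  (103 − 114.8235)²/114.8235 = 1.2175
  (226 − 181.3107)²/181.3107 = 11.0150
  (93 − 133.2524)²/133.2524 = 12.1593
  (176 − 180.4369)²/180.4369 = 0.1091
  (161 − 118.3098)²/118.3098 = 15.4041
  (28 − 86.9506)²/86.9506 = 39.9672
  (134 − 117.7396)²/117.7396 = 2.2456
χ² = 66.1745 + 116.0564 + 1.2175 + 11.0150 + 12.1593 + 0.1091 + 15.4041 + 39.9672 + 2.2456 = 264.349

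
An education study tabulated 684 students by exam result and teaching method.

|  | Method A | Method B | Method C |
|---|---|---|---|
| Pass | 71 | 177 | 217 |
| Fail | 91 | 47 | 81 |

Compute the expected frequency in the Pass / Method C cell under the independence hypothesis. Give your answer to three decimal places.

Row total (Pass) = 465; column total (Method C) = 298; grand total N = 684.
Expected count = (row total × column total) / N = 465 × 298 / 684 = 202.588.

202.588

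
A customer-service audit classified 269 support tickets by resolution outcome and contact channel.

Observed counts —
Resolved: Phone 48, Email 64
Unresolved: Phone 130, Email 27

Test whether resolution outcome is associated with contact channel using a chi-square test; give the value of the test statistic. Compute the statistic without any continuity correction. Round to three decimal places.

46.595

Row totals: 112, 157. Column totals: 178, 91. Grand total N = 269.
Expected counts (row total × column total / N):
  Resolved, Phone: 112×178/269 = 74.1115
  Resolved, Email: 112×91/269 = 37.8885
  Unresolved, Phone: 157×178/269 = 103.8885
  Unresolved, Email: 157×91/269 = 53.1115
Contributions (O − E)²/E:
  (48 − 74.1115)²/74.1115 = 9.1998
  (64 − 37.8885)²/37.8885 = 17.9952
  (130 − 103.8885)²/103.8885 = 6.5629
  (27 − 53.1115)²/53.1115 = 12.8373
χ² = 9.1998 + 17.9952 + 6.5629 + 12.8373 = 46.595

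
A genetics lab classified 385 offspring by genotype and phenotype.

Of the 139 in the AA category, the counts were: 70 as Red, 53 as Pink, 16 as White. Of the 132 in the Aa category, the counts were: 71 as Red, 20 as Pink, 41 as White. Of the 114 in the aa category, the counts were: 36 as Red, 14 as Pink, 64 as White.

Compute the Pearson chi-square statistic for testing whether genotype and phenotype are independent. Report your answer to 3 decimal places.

Row totals: 139, 132, 114. Column totals: 177, 87, 121. Grand total N = 385.
Expected counts (row total × column total / N):
  AA, Red: 139×177/385 = 63.9039
  AA, Pink: 139×87/385 = 31.4104
  AA, White: 139×121/385 = 43.6857
  Aa, Red: 132×177/385 = 60.6857
  Aa, Pink: 132×87/385 = 29.8286
  Aa, White: 132×121/385 = 41.4857
  aa, Red: 114×177/385 = 52.4104
  aa, Pink: 114×87/385 = 25.7610
  aa, White: 114×121/385 = 35.8286
Contributions (O − E)²/E:
  (70 − 63.9039)²/63.9039 = 0.5815
  (53 − 31.4104)²/31.4104 = 14.8394
  (16 − 43.6857)²/43.6857 = 17.5457
  (71 − 60.6857)²/60.6857 = 1.7530
  (20 − 29.8286)²/29.8286 = 3.2385
  (41 − 41.4857)²/41.4857 = 0.0057
  (36 − 52.4104)²/52.4104 = 5.1383
  (14 − 25.7610)²/25.7610 = 5.3694
  (64 − 35.8286)²/35.8286 = 22.1507
χ² = 0.5815 + 14.8394 + 17.5457 + 1.7530 + 3.2385 + 0.0057 + 5.1383 + 5.3694 + 22.1507 = 70.622

70.622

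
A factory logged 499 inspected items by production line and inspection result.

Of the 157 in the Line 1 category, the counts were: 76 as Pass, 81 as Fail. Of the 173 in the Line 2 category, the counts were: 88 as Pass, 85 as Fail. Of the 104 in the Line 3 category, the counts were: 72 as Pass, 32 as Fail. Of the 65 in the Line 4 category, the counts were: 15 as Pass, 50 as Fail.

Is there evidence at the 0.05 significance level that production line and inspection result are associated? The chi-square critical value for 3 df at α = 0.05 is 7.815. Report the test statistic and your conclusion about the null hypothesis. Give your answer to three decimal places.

Row totals: 157, 173, 104, 65. Column totals: 251, 248. Grand total N = 499.
Expected counts (row total × column total / N):
  Line 1, Pass: 157×251/499 = 78.9719
  Line 1, Fail: 157×248/499 = 78.0281
  Line 2, Pass: 173×251/499 = 87.0200
  Line 2, Fail: 173×248/499 = 85.9800
  Line 3, Pass: 104×251/499 = 52.3126
  Line 3, Fail: 104×248/499 = 51.6874
  Line 4, Pass: 65×251/499 = 32.6954
  Line 4, Fail: 65×248/499 = 32.3046
Contributions (O − E)²/E:
  (76 − 78.9719)²/78.9719 = 0.1118
  (81 − 78.0281)²/78.0281 = 0.1132
  (88 − 87.0200)²/87.0200 = 0.0110
  (85 − 85.9800)²/85.9800 = 0.0112
  (72 − 52.3126)²/52.3126 = 7.4092
  (32 − 51.6874)²/51.6874 = 7.4988
  (15 − 32.6954)²/32.6954 = 9.5771
  (50 − 32.3046)²/32.3046 = 9.6930
χ² = 0.1118 + 0.1132 + 0.0110 + 0.0112 + 7.4092 + 7.4988 + 9.5771 + 9.6930 = 34.425
df = (4−1)(2−1) = 3. Since 34.425 > 7.815, reject the null hypothesis of independence at α = 0.05.

34.425; reject H₀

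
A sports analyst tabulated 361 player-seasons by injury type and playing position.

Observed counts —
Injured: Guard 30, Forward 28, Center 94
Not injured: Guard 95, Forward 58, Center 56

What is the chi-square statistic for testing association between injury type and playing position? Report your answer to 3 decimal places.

46.040

Row totals: 152, 209. Column totals: 125, 86, 150. Grand total N = 361.
Expected counts (row total × column total / N):
  Injured, Guard: 152×125/361 = 52.6316
  Injured, Forward: 152×86/361 = 36.2105
  Injured, Center: 152×150/361 = 63.1579
  Not injured, Guard: 209×125/361 = 72.3684
  Not injured, Forward: 209×86/361 = 49.7895
  Not injured, Center: 209×150/361 = 86.8421
Contributions (O − E)²/E:
  (30 − 52.6316)²/52.6316 = 9.7316
  (28 − 36.2105)²/36.2105 = 1.8617
  (94 − 63.1579)²/63.1579 = 15.0612
  (95 − 72.3684)²/72.3684 = 7.0775
  (58 − 49.7895)²/49.7895 = 1.3539
  (56 − 86.8421)²/86.8421 = 10.9536
χ² = 9.7316 + 1.8617 + 15.0612 + 7.0775 + 1.3539 + 10.9536 = 46.040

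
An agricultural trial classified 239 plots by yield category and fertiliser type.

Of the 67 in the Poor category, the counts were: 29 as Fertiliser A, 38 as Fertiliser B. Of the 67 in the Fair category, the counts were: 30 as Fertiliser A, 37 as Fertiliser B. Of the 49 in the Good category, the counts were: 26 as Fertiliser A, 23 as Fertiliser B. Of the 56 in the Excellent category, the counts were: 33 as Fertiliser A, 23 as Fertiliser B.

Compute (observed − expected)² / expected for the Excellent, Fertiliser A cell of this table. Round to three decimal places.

Row total (Excellent) = 56; column total (Fertiliser A) = 118; N = 239.
Expected count E = 56 × 118 / 239 = 27.6485.
Contribution = (O − E)²/E = (33 − 27.6485)² / 27.6485 = 1.036.

1.036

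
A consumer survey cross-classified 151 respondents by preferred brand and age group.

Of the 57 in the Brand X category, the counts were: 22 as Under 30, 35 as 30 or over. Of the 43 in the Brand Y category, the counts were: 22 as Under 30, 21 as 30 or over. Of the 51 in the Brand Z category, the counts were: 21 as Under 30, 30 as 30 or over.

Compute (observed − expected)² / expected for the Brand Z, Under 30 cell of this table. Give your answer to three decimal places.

0.041

Row total (Brand Z) = 51; column total (Under 30) = 65; N = 151.
Expected count E = 51 × 65 / 151 = 21.9536.
Contribution = (O − E)²/E = (21 − 21.9536)² / 21.9536 = 0.041.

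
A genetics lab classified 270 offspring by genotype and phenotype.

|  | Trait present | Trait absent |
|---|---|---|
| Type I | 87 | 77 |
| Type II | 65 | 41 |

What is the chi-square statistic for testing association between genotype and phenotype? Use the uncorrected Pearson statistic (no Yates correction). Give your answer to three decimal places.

Row totals: 164, 106. Column totals: 152, 118. Grand total N = 270.
Expected counts (row total × column total / N):
  Type I, Trait present: 164×152/270 = 92.3259
  Type I, Trait absent: 164×118/270 = 71.6741
  Type II, Trait present: 106×152/270 = 59.6741
  Type II, Trait absent: 106×118/270 = 46.3259
Contributions (O − E)²/E:
  (87 − 92.3259)²/92.3259 = 0.3072
  (77 − 71.6741)²/71.6741 = 0.3958
  (65 − 59.6741)²/59.6741 = 0.4753
  (41 − 46.3259)²/46.3259 = 0.6123
χ² = 0.3072 + 0.3958 + 0.4753 + 0.6123 = 1.791

1.791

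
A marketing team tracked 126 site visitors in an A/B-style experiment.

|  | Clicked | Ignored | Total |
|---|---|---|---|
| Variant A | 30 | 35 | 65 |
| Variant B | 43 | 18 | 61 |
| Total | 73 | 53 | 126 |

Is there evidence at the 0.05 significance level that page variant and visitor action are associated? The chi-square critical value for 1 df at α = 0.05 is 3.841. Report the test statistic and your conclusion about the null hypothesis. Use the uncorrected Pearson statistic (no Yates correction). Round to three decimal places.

Grand total N = 126.
Expected counts (row total × column total / N):
  Variant A, Clicked: 65×73/126 = 37.6587
  Variant A, Ignored: 65×53/126 = 27.3413
  Variant B, Clicked: 61×73/126 = 35.3413
  Variant B, Ignored: 61×53/126 = 25.6587
Contributions (O − E)²/E:
  (30 − 37.6587)²/37.6587 = 1.5576
  (35 − 27.3413)²/27.3413 = 2.1453
  (43 − 35.3413)²/35.3413 = 1.6597
  (18 − 25.6587)²/25.6587 = 2.2860
χ² = 1.5576 + 2.1453 + 1.6597 + 2.2860 = 7.649
df = (2−1)(2−1) = 1. Since 7.649 > 3.841, reject the null hypothesis of independence at α = 0.05.

7.649; reject H₀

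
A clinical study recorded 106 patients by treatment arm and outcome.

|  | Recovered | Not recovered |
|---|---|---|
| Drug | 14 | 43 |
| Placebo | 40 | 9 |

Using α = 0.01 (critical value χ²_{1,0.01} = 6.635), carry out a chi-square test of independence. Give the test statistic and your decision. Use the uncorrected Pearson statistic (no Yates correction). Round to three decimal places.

Row totals: 57, 49. Column totals: 54, 52. Grand total N = 106.
Expected counts (row total × column total / N):
  Drug, Recovered: 57×54/106 = 29.0377
  Drug, Not recovered: 57×52/106 = 27.9623
  Placebo, Recovered: 49×54/106 = 24.9623
  Placebo, Not recovered: 49×52/106 = 24.0377
Contributions (O − E)²/E:
  (14 − 29.0377)²/29.0377 = 7.7875
  (43 − 27.9623)²/27.9623 = 8.0870
  (40 − 24.9623)²/24.9623 = 9.0590
  (9 − 24.0377)²/24.0377 = 9.4074
χ² = 7.7875 + 8.0870 + 9.0590 + 9.4074 = 34.341
df = (2−1)(2−1) = 1. Since 34.341 > 6.635, reject the null hypothesis of independence at α = 0.01.

34.341; reject H₀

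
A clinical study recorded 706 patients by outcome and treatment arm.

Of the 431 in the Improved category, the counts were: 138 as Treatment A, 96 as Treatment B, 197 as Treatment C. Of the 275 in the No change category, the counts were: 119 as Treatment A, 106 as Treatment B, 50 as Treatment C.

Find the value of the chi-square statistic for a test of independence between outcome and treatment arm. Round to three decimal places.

Row totals: 431, 275. Column totals: 257, 202, 247. Grand total N = 706.
Expected counts (row total × column total / N):
  Improved, Treatment A: 431×257/706 = 156.8938
  Improved, Treatment B: 431×202/706 = 123.3173
  Improved, Treatment C: 431×247/706 = 150.7890
  No change, Treatment A: 275×257/706 = 100.1062
  No change, Treatment B: 275×202/706 = 78.6827
  No change, Treatment C: 275×247/706 = 96.2110
Contributions (O − E)²/E:
  (138 − 156.8938)²/156.8938 = 2.2753
  (96 − 123.3173)²/123.3173 = 6.0513
  (197 − 150.7890)²/150.7890 = 14.1619
  (119 − 100.1062)²/100.1062 = 3.5660
  (106 − 78.6827)²/78.6827 = 9.4841
  (50 − 96.2110)²/96.2110 = 22.1956
χ² = 2.2753 + 6.0513 + 14.1619 + 3.5660 + 9.4841 + 22.1956 = 57.734

57.734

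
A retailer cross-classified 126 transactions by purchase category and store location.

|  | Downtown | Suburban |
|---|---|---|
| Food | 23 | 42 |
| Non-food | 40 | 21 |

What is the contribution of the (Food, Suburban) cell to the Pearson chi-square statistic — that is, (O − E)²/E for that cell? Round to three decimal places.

2.777

Row total (Food) = 65; column total (Suburban) = 63; N = 126.
Expected count E = 65 × 63 / 126 = 32.5000.
Contribution = (O − E)²/E = (42 − 32.5000)² / 32.5000 = 2.777.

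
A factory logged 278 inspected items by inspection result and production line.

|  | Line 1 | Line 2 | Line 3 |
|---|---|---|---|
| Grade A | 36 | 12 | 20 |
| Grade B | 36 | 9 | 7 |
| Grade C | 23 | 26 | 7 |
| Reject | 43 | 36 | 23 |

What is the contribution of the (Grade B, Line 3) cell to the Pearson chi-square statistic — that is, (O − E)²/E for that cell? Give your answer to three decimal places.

Row total (Grade B) = 52; column total (Line 3) = 57; N = 278.
Expected count E = 52 × 57 / 278 = 10.6619.
Contribution = (O − E)²/E = (7 − 10.6619)² / 10.6619 = 1.258.

1.258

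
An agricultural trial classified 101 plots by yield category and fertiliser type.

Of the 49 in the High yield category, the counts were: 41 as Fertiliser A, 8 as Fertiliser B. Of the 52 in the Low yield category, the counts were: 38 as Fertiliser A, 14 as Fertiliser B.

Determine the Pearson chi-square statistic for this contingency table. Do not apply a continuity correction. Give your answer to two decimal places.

Row totals: 49, 52. Column totals: 79, 22. Grand total N = 101.
Expected counts (row total × column total / N):
  High yield, Fertiliser A: 49×79/101 = 38.327
  High yield, Fertiliser B: 49×22/101 = 10.673
  Low yield, Fertiliser A: 52×79/101 = 40.673
  Low yield, Fertiliser B: 52×22/101 = 11.327
Contributions (O − E)²/E:
  (41 − 38.327)²/38.327 = 0.1864
  (8 − 10.673)²/10.673 = 0.6694
  (38 − 40.673)²/40.673 = 0.1757
  (14 − 11.327)²/11.327 = 0.6308
χ² = 0.1864 + 0.6694 + 0.1757 + 0.6308 = 1.66

1.66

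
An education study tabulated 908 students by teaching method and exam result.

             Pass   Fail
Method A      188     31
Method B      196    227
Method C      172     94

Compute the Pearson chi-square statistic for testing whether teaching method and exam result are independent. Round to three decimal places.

Row totals: 219, 423, 266. Column totals: 556, 352. Grand total N = 908.
Expected counts (row total × column total / N):
  Method A, Pass: 219×556/908 = 134.1013
  Method A, Fail: 219×352/908 = 84.8987
  Method B, Pass: 423×556/908 = 259.0176
  Method B, Fail: 423×352/908 = 163.9824
  Method C, Pass: 266×556/908 = 162.8811
  Method C, Fail: 266×352/908 = 103.1189
Contributions (O − E)²/E:
  (188 − 134.1013)²/134.1013 = 21.6632
  (31 − 84.8987)²/84.8987 = 34.2181
  (196 − 259.0176)²/259.0176 = 15.3318
  (227 − 163.9824)²/163.9824 = 24.2173
  (172 − 162.8811)²/162.8811 = 0.5105
  (94 − 103.1189)²/103.1189 = 0.8064
χ² = 21.6632 + 34.2181 + 15.3318 + 24.2173 + 0.5105 + 0.8064 = 96.747

96.747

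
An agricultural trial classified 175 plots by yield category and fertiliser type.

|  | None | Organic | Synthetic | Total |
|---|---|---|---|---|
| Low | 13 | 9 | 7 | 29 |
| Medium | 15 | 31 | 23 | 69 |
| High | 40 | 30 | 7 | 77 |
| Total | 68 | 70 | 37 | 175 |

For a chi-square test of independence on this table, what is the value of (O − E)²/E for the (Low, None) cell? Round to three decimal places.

0.266

Row total (Low) = 29; column total (None) = 68; N = 175.
Expected count E = 29 × 68 / 175 = 11.2686.
Contribution = (O − E)²/E = (13 − 11.2686)² / 11.2686 = 0.266.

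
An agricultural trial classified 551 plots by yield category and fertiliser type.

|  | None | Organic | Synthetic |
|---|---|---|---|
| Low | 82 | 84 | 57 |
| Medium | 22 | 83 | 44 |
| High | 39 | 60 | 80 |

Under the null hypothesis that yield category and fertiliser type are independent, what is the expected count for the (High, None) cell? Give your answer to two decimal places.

Row total (High) = 179; column total (None) = 143; grand total N = 551.
Expected count = (row total × column total) / N = 179 × 143 / 551 = 46.46.

46.46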